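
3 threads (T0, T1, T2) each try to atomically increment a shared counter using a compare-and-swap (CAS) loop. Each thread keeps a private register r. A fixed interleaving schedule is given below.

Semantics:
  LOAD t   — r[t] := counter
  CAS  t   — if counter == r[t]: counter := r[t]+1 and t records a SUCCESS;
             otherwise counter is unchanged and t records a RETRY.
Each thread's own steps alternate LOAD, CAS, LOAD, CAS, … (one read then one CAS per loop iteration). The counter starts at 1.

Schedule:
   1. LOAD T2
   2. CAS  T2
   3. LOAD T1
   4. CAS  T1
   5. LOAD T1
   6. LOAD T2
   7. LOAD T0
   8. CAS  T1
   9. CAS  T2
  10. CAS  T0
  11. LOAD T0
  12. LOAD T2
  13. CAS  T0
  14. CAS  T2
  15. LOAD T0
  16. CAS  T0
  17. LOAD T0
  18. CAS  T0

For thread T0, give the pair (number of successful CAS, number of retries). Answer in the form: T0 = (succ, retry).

T0 = (3, 1)

   1) LOAD T2:  M=1  r_T2=1
   2) CAS  T2:  M=2  r_T2=1 ✓
   3) LOAD T1:  M=2  r_T1=2
   4) CAS  T1:  M=3  r_T1=2 ✓
   5) LOAD T1:  M=3  r_T1=3
   6) LOAD T2:  M=3  r_T2=3
   7) LOAD T0:  M=3  r_T0=3
   8) CAS  T1:  M=4  r_T1=3 ✓
   9) CAS  T2:  M=4  r_T2=3 ✗
  10) CAS  T0:  M=4  r_T0=3 ✗
  11) LOAD T0:  M=4  r_T0=4
  12) LOAD T2:  M=4  r_T2=4
  13) CAS  T0:  M=5  r_T0=4 ✓
  14) CAS  T2:  M=5  r_T2=4 ✗
  15) LOAD T0:  M=5  r_T0=5
  16) CAS  T0:  M=6  r_T0=5 ✓
  17) LOAD T0:  M=6  r_T0=6
  18) CAS  T0:  M=7  r_T0=6 ✓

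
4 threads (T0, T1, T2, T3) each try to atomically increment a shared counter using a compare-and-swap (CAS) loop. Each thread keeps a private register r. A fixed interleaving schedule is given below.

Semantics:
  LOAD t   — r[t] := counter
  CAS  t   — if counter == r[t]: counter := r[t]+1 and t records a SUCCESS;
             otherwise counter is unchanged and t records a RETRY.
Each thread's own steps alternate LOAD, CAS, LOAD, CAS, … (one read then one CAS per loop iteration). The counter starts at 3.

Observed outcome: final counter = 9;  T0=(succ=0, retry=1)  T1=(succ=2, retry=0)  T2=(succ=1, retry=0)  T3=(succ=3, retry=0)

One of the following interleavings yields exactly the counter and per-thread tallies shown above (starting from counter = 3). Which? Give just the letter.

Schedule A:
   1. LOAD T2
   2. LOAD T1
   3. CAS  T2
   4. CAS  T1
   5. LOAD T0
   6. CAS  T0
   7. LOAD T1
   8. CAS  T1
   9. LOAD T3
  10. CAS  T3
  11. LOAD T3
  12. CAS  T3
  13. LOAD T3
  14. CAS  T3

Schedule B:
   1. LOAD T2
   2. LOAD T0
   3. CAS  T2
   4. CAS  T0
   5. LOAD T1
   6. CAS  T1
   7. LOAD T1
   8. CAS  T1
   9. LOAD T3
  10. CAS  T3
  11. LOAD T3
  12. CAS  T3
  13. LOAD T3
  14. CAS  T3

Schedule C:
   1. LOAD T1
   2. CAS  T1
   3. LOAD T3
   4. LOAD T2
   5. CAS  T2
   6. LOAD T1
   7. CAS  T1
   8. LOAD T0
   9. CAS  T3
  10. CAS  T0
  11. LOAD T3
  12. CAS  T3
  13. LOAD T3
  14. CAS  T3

Run B:
#1 T2 reads 3
#2 T0 reads 3
#3 T2 CAS(3→4) writes; counter now 4
#4 T0 CAS(3→4) fails; counter now 4
#5 T1 reads 4
#6 T1 CAS(4→5) writes; counter now 5
#7 T1 reads 5
#8 T1 CAS(5→6) writes; counter now 6
#9 T3 reads 6
#10 T3 CAS(6→7) writes; counter now 7
#11 T3 reads 7
#12 T3 CAS(7→8) writes; counter now 8
#13 T3 reads 8
#14 T3 CAS(8→9) writes; counter now 9

B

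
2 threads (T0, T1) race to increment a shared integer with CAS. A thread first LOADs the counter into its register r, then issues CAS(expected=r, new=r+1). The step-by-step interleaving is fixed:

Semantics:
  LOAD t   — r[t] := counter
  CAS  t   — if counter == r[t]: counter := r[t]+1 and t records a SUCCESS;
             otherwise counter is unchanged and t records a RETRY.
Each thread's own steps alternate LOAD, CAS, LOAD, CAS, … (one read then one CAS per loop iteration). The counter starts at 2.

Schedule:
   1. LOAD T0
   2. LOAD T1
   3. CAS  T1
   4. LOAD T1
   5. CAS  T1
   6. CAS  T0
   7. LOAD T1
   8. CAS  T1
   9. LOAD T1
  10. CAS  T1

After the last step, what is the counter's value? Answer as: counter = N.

counter = 6

#1 T0 reads 2
#2 T1 reads 2
#3 T1 CAS(2→3) writes; counter now 3
#4 T1 reads 3
#5 T1 CAS(3→4) writes; counter now 4
#6 T0 CAS(2→3) fails; counter now 4
#7 T1 reads 4
#8 T1 CAS(4→5) writes; counter now 5
#9 T1 reads 5
#10 T1 CAS(5→6) writes; counter now 6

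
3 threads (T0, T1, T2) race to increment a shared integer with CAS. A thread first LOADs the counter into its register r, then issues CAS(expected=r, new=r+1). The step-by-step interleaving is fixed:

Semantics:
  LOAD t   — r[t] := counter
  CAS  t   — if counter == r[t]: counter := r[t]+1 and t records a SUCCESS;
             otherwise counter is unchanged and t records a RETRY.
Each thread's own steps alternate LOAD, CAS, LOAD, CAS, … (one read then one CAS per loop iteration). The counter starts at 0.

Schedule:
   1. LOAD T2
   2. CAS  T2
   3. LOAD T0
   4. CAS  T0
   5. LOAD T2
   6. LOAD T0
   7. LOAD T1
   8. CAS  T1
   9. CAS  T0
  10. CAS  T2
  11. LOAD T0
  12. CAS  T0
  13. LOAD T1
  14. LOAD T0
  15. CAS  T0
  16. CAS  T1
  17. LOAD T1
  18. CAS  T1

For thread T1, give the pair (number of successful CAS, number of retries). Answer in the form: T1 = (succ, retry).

   1) LOAD T2:  M=0  r_T2=0
   2) CAS  T2:  M=1  r_T2=0 ✓
   3) LOAD T0:  M=1  r_T0=1
   4) CAS  T0:  M=2  r_T0=1 ✓
   5) LOAD T2:  M=2  r_T2=2
   6) LOAD T0:  M=2  r_T0=2
   7) LOAD T1:  M=2  r_T1=2
   8) CAS  T1:  M=3  r_T1=2 ✓
   9) CAS  T0:  M=3  r_T0=2 ✗
  10) CAS  T2:  M=3  r_T2=2 ✗
  11) LOAD T0:  M=3  r_T0=3
  12) CAS  T0:  M=4  r_T0=3 ✓
  13) LOAD T1:  M=4  r_T1=4
  14) LOAD T0:  M=4  r_T0=4
  15) CAS  T0:  M=5  r_T0=4 ✓
  16) CAS  T1:  M=5  r_T1=4 ✗
  17) LOAD T1:  M=5  r_T1=5
  18) CAS  T1:  M=6  r_T1=5 ✓

T1 = (2, 1)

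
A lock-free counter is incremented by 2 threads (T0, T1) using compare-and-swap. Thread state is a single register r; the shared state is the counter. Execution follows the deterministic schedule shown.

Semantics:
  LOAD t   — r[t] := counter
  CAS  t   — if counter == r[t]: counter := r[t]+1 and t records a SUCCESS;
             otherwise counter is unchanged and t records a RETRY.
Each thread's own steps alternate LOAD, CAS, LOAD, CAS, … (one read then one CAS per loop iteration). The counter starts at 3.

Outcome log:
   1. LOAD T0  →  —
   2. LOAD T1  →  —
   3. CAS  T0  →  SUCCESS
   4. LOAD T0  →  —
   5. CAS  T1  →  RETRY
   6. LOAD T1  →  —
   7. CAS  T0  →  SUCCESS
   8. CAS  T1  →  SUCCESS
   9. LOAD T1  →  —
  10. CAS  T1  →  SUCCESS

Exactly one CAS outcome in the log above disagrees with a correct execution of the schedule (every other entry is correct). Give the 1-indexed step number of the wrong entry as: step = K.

Reference trace:
step 1: T0 LOAD ⇒ load; ctr=3 reg=3
step 2: T1 LOAD ⇒ load; ctr=3 reg=3
step 3: T0 CAS ⇒ ok; ctr=4 reg=3
step 4: T0 LOAD ⇒ load; ctr=4 reg=4
step 5: T1 CAS ⇒ retry; ctr=4 reg=3
step 6: T1 LOAD ⇒ load; ctr=4 reg=4
step 7: T0 CAS ⇒ ok; ctr=5 reg=4
step 8: T1 CAS ⇒ retry; ctr=5 reg=4
step 9: T1 LOAD ⇒ load; ctr=5 reg=5
step 10: T1 CAS ⇒ ok; ctr=6 reg=5
Mismatch at 8.

step = 8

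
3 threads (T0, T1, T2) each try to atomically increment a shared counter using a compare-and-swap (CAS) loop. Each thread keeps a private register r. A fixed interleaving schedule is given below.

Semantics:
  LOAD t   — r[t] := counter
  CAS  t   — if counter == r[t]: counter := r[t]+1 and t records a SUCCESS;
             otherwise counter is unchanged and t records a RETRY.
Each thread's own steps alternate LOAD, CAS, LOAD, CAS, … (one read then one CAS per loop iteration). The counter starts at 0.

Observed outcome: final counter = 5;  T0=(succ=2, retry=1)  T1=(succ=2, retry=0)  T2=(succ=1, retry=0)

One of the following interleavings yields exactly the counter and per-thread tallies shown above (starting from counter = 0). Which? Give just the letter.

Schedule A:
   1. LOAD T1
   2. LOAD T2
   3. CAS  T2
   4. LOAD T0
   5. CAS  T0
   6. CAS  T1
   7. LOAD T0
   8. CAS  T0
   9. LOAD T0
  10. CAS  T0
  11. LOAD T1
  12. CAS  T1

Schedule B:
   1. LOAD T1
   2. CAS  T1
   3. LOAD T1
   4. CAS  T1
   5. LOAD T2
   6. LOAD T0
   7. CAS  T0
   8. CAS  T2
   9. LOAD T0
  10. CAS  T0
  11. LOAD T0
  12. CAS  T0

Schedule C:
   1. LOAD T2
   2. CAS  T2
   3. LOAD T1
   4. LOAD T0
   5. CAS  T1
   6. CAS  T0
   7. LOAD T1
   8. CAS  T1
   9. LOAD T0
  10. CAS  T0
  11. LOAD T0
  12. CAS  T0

C

Simulating candidate C:
step 1: T2 LOAD ⇒ load; ctr=0 reg=0
step 2: T2 CAS ⇒ ok; ctr=1 reg=0
step 3: T1 LOAD ⇒ load; ctr=1 reg=1
step 4: T0 LOAD ⇒ load; ctr=1 reg=1
step 5: T1 CAS ⇒ ok; ctr=2 reg=1
step 6: T0 CAS ⇒ retry; ctr=2 reg=1
step 7: T1 LOAD ⇒ load; ctr=2 reg=2
step 8: T1 CAS ⇒ ok; ctr=3 reg=2
step 9: T0 LOAD ⇒ load; ctr=3 reg=3
step 10: T0 CAS ⇒ ok; ctr=4 reg=3
step 11: T0 LOAD ⇒ load; ctr=4 reg=4
step 12: T0 CAS ⇒ ok; ctr=5 reg=4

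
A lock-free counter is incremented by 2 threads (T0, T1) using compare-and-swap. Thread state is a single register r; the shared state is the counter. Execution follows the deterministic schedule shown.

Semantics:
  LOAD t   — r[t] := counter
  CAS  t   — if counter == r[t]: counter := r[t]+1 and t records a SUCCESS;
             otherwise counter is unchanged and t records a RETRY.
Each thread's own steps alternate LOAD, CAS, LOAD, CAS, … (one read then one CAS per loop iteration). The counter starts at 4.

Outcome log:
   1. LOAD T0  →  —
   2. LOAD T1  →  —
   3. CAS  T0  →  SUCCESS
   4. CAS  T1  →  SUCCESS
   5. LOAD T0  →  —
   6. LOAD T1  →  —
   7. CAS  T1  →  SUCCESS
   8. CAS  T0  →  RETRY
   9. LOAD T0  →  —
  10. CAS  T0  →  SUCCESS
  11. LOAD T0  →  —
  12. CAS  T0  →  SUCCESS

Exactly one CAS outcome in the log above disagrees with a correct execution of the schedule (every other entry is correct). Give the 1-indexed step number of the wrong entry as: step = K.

step = 4

Reference trace:
#1 T0 reads 4
#2 T1 reads 4
#3 T0 CAS(4→5) writes; counter now 5
#4 T1 CAS(4→5) fails; counter now 5
#5 T0 reads 5
#6 T1 reads 5
#7 T1 CAS(5→6) writes; counter now 6
#8 T0 CAS(5→6) fails; counter now 6
#9 T0 reads 6
#10 T0 CAS(6→7) writes; counter now 7
#11 T0 reads 7
#12 T0 CAS(7→8) writes; counter now 8
Flip is step 4.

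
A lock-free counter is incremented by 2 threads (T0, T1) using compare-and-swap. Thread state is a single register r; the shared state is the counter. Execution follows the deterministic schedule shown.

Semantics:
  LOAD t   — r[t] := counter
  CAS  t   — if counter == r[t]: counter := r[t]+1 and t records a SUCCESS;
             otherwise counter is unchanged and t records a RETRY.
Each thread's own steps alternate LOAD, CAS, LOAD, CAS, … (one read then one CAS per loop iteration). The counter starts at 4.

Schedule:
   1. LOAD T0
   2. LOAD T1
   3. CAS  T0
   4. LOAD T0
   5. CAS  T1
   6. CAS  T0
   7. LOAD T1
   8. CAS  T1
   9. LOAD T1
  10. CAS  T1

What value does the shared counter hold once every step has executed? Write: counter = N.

counter = 8

1. LOAD T0 → mem=4 r[T0]=4 [LOAD]
2. LOAD T1 → mem=4 r[T1]=4 [LOAD]
3. CAS T0 → mem=5 r[T0]=4 [OK]
4. LOAD T0 → mem=5 r[T0]=5 [LOAD]
5. CAS T1 → mem=5 r[T1]=4 [RETRY]
6. CAS T0 → mem=6 r[T0]=5 [OK]
7. LOAD T1 → mem=6 r[T1]=6 [LOAD]
8. CAS T1 → mem=7 r[T1]=6 [OK]
9. LOAD T1 → mem=7 r[T1]=7 [LOAD]
10. CAS T1 → mem=8 r[T1]=7 [OK]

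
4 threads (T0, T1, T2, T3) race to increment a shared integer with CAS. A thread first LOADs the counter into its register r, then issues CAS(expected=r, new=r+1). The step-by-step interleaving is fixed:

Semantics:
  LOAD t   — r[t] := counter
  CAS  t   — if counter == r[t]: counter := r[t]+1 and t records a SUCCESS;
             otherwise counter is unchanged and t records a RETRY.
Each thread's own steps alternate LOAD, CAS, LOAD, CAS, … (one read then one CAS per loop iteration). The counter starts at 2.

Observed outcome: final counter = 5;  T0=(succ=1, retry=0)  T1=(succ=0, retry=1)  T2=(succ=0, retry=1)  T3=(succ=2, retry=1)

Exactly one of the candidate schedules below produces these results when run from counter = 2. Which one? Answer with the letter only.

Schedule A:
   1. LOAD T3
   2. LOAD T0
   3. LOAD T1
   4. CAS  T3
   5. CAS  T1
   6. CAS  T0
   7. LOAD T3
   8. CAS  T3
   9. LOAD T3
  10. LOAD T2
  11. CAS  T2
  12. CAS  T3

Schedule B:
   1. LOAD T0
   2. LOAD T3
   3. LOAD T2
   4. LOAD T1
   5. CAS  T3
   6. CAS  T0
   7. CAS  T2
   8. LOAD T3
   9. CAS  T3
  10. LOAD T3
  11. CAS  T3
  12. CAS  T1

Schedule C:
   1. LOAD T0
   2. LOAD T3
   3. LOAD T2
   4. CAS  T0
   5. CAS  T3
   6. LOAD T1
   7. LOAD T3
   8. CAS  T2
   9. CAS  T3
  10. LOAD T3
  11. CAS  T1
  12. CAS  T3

C

Tracing schedule C:
step 1: T0 LOAD ⇒ load; ctr=2 reg=2
step 2: T3 LOAD ⇒ load; ctr=2 reg=2
step 3: T2 LOAD ⇒ load; ctr=2 reg=2
step 4: T0 CAS ⇒ ok; ctr=3 reg=2
step 5: T3 CAS ⇒ retry; ctr=3 reg=2
step 6: T1 LOAD ⇒ load; ctr=3 reg=3
step 7: T3 LOAD ⇒ load; ctr=3 reg=3
step 8: T2 CAS ⇒ retry; ctr=3 reg=2
step 9: T3 CAS ⇒ ok; ctr=4 reg=3
step 10: T3 LOAD ⇒ load; ctr=4 reg=4
step 11: T1 CAS ⇒ retry; ctr=4 reg=3
step 12: T3 CAS ⇒ ok; ctr=5 reg=4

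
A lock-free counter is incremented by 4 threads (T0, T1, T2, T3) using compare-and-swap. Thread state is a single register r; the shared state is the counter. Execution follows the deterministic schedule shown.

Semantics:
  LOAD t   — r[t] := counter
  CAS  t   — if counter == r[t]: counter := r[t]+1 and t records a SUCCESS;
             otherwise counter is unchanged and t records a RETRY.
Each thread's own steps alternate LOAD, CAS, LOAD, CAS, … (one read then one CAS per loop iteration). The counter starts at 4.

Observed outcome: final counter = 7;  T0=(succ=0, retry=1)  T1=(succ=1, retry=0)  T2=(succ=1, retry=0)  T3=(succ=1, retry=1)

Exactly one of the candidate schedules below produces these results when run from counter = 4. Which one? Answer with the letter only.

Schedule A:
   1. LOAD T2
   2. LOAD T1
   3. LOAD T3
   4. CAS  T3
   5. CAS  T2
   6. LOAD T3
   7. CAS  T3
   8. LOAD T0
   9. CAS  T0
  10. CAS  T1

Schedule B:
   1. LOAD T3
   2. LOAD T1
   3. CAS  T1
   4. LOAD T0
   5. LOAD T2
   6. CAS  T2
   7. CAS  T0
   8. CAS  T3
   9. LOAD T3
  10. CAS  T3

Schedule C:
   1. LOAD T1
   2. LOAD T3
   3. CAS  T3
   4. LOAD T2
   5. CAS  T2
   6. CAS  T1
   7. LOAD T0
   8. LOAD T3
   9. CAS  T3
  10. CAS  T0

Tracing schedule B:
[1] T3.load  rd  (counter 4, T3.r 4)
[2] T1.load  rd  (counter 4, T1.r 4)
[3] T1.cas  hit  (counter 5, T1.r 4)
[4] T0.load  rd  (counter 5, T0.r 5)
[5] T2.load  rd  (counter 5, T2.r 5)
[6] T2.cas  hit  (counter 6, T2.r 5)
[7] T0.cas  miss  (counter 6, T0.r 5)
[8] T3.cas  miss  (counter 6, T3.r 4)
[9] T3.load  rd  (counter 6, T3.r 6)
[10] T3.cas  hit  (counter 7, T3.r 6)

B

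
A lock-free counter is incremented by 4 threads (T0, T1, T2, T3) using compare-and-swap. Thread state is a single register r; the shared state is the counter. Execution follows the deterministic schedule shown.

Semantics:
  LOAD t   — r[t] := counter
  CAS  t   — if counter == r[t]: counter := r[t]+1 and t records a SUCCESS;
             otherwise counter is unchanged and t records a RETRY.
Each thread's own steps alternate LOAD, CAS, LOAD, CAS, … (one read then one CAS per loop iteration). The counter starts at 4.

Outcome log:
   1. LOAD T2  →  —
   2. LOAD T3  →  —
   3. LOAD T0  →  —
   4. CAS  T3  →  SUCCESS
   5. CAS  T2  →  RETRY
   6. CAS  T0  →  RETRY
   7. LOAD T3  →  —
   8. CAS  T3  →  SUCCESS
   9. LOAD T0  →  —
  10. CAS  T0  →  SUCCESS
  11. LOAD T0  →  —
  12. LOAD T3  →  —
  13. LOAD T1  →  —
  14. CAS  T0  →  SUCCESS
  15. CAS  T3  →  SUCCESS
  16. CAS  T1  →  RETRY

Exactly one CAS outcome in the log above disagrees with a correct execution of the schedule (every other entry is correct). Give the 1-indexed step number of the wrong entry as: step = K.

step = 15

Re-executing:
#1 T2 reads 4
#2 T3 reads 4
#3 T0 reads 4
#4 T3 CAS(4→5) writes; counter now 5
#5 T2 CAS(4→5) fails; counter now 5
#6 T0 CAS(4→5) fails; counter now 5
#7 T3 reads 5
#8 T3 CAS(5→6) writes; counter now 6
#9 T0 reads 6
#10 T0 CAS(6→7) writes; counter now 7
#11 T0 reads 7
#12 T3 reads 7
#13 T1 reads 7
#14 T0 CAS(7→8) writes; counter now 8
#15 T3 CAS(7→8) fails; counter now 8
#16 T1 CAS(7→8) fails; counter now 8
Flip is step 15.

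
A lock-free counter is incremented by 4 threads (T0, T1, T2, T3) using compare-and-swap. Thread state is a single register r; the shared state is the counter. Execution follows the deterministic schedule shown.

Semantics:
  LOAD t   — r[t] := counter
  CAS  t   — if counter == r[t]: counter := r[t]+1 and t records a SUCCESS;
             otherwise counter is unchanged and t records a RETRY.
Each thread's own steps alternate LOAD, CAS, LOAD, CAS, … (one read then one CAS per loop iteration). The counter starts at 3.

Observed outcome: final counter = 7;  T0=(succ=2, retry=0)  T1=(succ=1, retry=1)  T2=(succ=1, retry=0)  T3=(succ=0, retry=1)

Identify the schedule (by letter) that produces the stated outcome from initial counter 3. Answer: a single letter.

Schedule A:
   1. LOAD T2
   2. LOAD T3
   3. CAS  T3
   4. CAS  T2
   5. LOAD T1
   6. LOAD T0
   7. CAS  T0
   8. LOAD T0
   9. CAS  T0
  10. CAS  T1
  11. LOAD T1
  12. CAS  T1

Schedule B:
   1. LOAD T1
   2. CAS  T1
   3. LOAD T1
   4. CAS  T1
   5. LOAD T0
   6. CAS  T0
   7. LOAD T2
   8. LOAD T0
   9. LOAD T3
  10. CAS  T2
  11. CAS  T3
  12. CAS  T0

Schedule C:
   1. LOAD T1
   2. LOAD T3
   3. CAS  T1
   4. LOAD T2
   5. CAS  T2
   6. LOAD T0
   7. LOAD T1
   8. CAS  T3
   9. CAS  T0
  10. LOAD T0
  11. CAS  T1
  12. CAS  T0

C

Tracing schedule C:
   1) LOAD T1:  M=3  r_T1=3
   2) LOAD T3:  M=3  r_T3=3
   3) CAS  T1:  M=4  r_T1=3 ✓
   4) LOAD T2:  M=4  r_T2=4
   5) CAS  T2:  M=5  r_T2=4 ✓
   6) LOAD T0:  M=5  r_T0=5
   7) LOAD T1:  M=5  r_T1=5
   8) CAS  T3:  M=5  r_T3=3 ✗
   9) CAS  T0:  M=6  r_T0=5 ✓
  10) LOAD T0:  M=6  r_T0=6
  11) CAS  T1:  M=6  r_T1=5 ✗
  12) CAS  T0:  M=7  r_T0=6 ✓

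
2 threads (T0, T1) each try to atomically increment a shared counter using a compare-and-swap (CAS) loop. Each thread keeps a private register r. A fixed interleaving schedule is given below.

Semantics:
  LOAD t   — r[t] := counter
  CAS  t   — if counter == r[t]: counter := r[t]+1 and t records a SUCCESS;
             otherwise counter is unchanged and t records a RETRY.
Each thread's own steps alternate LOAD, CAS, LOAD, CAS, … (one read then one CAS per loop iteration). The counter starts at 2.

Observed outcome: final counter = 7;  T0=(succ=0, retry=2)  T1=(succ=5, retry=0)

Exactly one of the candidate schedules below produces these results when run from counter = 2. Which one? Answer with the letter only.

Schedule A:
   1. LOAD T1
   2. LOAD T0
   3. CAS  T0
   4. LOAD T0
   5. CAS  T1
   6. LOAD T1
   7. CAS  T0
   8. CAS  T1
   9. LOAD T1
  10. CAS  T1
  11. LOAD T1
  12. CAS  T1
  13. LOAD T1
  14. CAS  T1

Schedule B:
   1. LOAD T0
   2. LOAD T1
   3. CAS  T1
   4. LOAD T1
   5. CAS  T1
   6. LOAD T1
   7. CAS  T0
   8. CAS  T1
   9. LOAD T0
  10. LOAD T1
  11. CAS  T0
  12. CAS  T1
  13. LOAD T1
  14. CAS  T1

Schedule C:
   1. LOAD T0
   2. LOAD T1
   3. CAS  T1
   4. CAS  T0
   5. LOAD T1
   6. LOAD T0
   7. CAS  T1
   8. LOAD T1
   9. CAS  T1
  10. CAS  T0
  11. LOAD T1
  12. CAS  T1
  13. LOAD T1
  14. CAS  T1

C

Tracing schedule C:
1. LOAD T0 → mem=2 r[T0]=2 [LOAD]
2. LOAD T1 → mem=2 r[T1]=2 [LOAD]
3. CAS T1 → mem=3 r[T1]=2 [OK]
4. CAS T0 → mem=3 r[T0]=2 [RETRY]
5. LOAD T1 → mem=3 r[T1]=3 [LOAD]
6. LOAD T0 → mem=3 r[T0]=3 [LOAD]
7. CAS T1 → mem=4 r[T1]=3 [OK]
8. LOAD T1 → mem=4 r[T1]=4 [LOAD]
9. CAS T1 → mem=5 r[T1]=4 [OK]
10. CAS T0 → mem=5 r[T0]=3 [RETRY]
11. LOAD T1 → mem=5 r[T1]=5 [LOAD]
12. CAS T1 → mem=6 r[T1]=5 [OK]
13. LOAD T1 → mem=6 r[T1]=6 [LOAD]
14. CAS T1 → mem=7 r[T1]=6 [OK]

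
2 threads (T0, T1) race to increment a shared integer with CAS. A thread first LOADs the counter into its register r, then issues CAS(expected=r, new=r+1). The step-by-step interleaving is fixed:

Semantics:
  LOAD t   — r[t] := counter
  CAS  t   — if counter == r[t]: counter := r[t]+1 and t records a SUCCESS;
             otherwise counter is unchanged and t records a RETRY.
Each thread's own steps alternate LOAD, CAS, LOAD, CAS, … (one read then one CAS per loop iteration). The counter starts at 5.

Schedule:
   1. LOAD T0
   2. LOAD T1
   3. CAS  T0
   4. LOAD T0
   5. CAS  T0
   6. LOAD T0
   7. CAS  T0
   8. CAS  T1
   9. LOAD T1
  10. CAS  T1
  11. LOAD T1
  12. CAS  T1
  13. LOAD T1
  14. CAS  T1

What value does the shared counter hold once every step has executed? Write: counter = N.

step 1: T0 LOAD ⇒ load; ctr=5 reg=5
step 2: T1 LOAD ⇒ load; ctr=5 reg=5
step 3: T0 CAS ⇒ ok; ctr=6 reg=5
step 4: T0 LOAD ⇒ load; ctr=6 reg=6
step 5: T0 CAS ⇒ ok; ctr=7 reg=6
step 6: T0 LOAD ⇒ load; ctr=7 reg=7
step 7: T0 CAS ⇒ ok; ctr=8 reg=7
step 8: T1 CAS ⇒ retry; ctr=8 reg=5
step 9: T1 LOAD ⇒ load; ctr=8 reg=8
step 10: T1 CAS ⇒ ok; ctr=9 reg=8
step 11: T1 LOAD ⇒ load; ctr=9 reg=9
step 12: T1 CAS ⇒ ok; ctr=10 reg=9
step 13: T1 LOAD ⇒ load; ctr=10 reg=10
step 14: T1 CAS ⇒ ok; ctr=11 reg=10

counter = 11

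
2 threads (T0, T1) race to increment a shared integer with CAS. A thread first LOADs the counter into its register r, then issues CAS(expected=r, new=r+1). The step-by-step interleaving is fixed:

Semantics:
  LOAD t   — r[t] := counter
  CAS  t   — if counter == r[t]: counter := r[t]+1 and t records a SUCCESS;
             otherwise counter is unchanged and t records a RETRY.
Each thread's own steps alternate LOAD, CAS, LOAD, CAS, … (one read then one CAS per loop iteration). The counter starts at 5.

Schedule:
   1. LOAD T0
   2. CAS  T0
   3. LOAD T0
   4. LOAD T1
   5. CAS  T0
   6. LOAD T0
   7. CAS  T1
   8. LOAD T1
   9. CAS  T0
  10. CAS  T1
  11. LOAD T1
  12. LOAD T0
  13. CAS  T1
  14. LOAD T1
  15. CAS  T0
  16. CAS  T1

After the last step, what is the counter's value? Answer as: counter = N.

   1) LOAD T0:  M=5  r_T0=5
   2) CAS  T0:  M=6  r_T0=5 ✓
   3) LOAD T0:  M=6  r_T0=6
   4) LOAD T1:  M=6  r_T1=6
   5) CAS  T0:  M=7  r_T0=6 ✓
   6) LOAD T0:  M=7  r_T0=7
   7) CAS  T1:  M=7  r_T1=6 ✗
   8) LOAD T1:  M=7  r_T1=7
   9) CAS  T0:  M=8  r_T0=7 ✓
  10) CAS  T1:  M=8  r_T1=7 ✗
  11) LOAD T1:  M=8  r_T1=8
  12) LOAD T0:  M=8  r_T0=8
  13) CAS  T1:  M=9  r_T1=8 ✓
  14) LOAD T1:  M=9  r_T1=9
  15) CAS  T0:  M=9  r_T0=8 ✗
  16) CAS  T1:  M=10  r_T1=9 ✓

counter = 10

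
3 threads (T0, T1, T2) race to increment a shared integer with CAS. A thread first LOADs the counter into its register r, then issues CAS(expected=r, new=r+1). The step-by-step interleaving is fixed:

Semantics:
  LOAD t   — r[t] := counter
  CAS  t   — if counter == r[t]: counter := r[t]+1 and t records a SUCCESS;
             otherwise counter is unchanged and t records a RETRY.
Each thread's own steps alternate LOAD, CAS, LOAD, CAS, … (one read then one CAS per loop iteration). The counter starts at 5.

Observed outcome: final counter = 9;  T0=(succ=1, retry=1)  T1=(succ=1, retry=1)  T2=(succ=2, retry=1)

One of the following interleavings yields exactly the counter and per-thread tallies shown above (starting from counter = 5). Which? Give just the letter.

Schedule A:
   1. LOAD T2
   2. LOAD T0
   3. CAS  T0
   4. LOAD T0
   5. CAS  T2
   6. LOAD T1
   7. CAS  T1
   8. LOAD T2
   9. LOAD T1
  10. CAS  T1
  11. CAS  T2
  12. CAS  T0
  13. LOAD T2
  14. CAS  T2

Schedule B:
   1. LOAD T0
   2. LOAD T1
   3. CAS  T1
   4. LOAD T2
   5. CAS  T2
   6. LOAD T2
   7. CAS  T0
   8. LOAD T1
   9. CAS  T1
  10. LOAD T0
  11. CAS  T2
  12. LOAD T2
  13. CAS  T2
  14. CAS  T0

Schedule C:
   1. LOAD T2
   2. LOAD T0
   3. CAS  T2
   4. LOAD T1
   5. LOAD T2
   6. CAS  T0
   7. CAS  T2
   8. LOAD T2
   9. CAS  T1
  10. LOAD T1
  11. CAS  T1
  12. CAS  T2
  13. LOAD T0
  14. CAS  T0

Tracing schedule C:
   1) LOAD T2:  M=5  r_T2=5
   2) LOAD T0:  M=5  r_T0=5
   3) CAS  T2:  M=6  r_T2=5 ✓
   4) LOAD T1:  M=6  r_T1=6
   5) LOAD T2:  M=6  r_T2=6
   6) CAS  T0:  M=6  r_T0=5 ✗
   7) CAS  T2:  M=7  r_T2=6 ✓
   8) LOAD T2:  M=7  r_T2=7
   9) CAS  T1:  M=7  r_T1=6 ✗
  10) LOAD T1:  M=7  r_T1=7
  11) CAS  T1:  M=8  r_T1=7 ✓
  12) CAS  T2:  M=8  r_T2=7 ✗
  13) LOAD T0:  M=8  r_T0=8
  14) CAS  T0:  M=9  r_T0=8 ✓

C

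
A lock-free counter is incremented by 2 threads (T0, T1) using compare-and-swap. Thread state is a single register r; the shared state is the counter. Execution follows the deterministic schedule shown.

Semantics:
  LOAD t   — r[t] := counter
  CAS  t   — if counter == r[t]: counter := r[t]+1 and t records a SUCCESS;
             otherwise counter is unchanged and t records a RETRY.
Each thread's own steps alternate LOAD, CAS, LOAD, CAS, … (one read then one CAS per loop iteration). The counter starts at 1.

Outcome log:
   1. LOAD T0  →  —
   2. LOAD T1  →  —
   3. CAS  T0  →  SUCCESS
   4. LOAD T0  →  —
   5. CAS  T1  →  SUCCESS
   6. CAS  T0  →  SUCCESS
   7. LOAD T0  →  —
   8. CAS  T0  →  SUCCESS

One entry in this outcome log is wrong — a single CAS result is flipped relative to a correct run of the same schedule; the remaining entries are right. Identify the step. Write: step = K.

Correct run:
1. LOAD T0 → mem=1 r[T0]=1 [LOAD]
2. LOAD T1 → mem=1 r[T1]=1 [LOAD]
3. CAS T0 → mem=2 r[T0]=1 [OK]
4. LOAD T0 → mem=2 r[T0]=2 [LOAD]
5. CAS T1 → mem=2 r[T1]=1 [RETRY]
6. CAS T0 → mem=3 r[T0]=2 [OK]
7. LOAD T0 → mem=3 r[T0]=3 [LOAD]
8. CAS T0 → mem=4 r[T0]=3 [OK]
Log disagrees first at step 5.

step = 5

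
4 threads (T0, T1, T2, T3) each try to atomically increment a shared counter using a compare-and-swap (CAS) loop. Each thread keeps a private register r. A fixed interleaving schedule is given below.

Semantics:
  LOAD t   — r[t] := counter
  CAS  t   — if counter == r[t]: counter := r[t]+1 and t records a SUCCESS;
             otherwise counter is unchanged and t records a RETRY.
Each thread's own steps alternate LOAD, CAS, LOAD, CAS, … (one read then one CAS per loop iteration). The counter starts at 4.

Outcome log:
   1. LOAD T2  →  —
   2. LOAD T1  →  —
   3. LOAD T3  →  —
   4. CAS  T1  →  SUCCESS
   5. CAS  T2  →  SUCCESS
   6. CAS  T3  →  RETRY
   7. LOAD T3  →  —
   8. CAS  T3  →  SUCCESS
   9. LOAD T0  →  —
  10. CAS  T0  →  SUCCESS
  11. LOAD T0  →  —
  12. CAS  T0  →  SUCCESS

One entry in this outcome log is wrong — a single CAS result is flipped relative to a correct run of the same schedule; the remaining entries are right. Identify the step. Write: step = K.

step = 5

Correct run:
#1 T2 reads 4
#2 T1 reads 4
#3 T3 reads 4
#4 T1 CAS(4→5) writes; counter now 5
#5 T2 CAS(4→5) fails; counter now 5
#6 T3 CAS(4→5) fails; counter now 5
#7 T3 reads 5
#8 T3 CAS(5→6) writes; counter now 6
#9 T0 reads 6
#10 T0 CAS(6→7) writes; counter now 7
#11 T0 reads 7
#12 T0 CAS(7→8) writes; counter now 8
Log disagrees first at step 5.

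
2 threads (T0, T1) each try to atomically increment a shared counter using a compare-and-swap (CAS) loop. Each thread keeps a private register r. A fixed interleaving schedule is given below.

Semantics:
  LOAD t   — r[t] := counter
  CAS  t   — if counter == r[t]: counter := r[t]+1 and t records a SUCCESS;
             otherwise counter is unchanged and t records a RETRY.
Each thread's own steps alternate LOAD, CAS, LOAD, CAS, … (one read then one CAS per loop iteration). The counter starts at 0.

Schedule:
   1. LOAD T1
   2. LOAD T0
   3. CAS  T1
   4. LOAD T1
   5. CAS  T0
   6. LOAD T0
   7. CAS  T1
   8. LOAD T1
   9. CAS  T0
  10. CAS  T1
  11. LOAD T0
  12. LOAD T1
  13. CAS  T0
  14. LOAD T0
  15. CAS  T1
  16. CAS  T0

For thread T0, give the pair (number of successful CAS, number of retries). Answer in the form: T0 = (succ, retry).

T0 = (2, 2)

   1) LOAD T1:  M=0  r_T1=0
   2) LOAD T0:  M=0  r_T0=0
   3) CAS  T1:  M=1  r_T1=0 ✓
   4) LOAD T1:  M=1  r_T1=1
   5) CAS  T0:  M=1  r_T0=0 ✗
   6) LOAD T0:  M=1  r_T0=1
   7) CAS  T1:  M=2  r_T1=1 ✓
   8) LOAD T1:  M=2  r_T1=2
   9) CAS  T0:  M=2  r_T0=1 ✗
  10) CAS  T1:  M=3  r_T1=2 ✓
  11) LOAD T0:  M=3  r_T0=3
  12) LOAD T1:  M=3  r_T1=3
  13) CAS  T0:  M=4  r_T0=3 ✓
  14) LOAD T0:  M=4  r_T0=4
  15) CAS  T1:  M=4  r_T1=3 ✗
  16) CAS  T0:  M=5  r_T0=4 ✓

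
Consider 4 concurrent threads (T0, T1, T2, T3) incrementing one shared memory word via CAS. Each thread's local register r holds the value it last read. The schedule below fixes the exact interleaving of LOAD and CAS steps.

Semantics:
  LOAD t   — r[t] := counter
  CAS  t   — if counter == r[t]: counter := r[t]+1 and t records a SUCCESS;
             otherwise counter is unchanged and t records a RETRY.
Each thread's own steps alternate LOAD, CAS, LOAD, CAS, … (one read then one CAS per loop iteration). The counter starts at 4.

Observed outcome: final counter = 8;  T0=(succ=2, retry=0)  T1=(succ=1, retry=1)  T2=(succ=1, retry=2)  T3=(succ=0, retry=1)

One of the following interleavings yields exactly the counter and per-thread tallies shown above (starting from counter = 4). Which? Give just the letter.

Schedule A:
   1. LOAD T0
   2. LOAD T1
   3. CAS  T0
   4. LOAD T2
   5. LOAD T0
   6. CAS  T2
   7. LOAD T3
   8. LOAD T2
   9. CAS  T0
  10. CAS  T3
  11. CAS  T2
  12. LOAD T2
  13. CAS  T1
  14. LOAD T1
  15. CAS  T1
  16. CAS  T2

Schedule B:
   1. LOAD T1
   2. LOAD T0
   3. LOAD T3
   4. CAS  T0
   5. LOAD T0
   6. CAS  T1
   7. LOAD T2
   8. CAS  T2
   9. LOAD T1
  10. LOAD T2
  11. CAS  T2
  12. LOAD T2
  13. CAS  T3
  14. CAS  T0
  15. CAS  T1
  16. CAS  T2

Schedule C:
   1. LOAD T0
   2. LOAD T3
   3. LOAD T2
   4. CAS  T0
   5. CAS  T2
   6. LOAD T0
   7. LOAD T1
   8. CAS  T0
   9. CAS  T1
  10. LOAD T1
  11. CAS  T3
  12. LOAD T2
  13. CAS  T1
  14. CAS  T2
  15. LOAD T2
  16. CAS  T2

Run C:
[1] T0.load  rd  (counter 4, T0.r 4)
[2] T3.load  rd  (counter 4, T3.r 4)
[3] T2.load  rd  (counter 4, T2.r 4)
[4] T0.cas  hit  (counter 5, T0.r 4)
[5] T2.cas  miss  (counter 5, T2.r 4)
[6] T0.load  rd  (counter 5, T0.r 5)
[7] T1.load  rd  (counter 5, T1.r 5)
[8] T0.cas  hit  (counter 6, T0.r 5)
[9] T1.cas  miss  (counter 6, T1.r 5)
[10] T1.load  rd  (counter 6, T1.r 6)
[11] T3.cas  miss  (counter 6, T3.r 4)
[12] T2.load  rd  (counter 6, T2.r 6)
[13] T1.cas  hit  (counter 7, T1.r 6)
[14] T2.cas  miss  (counter 7, T2.r 6)
[15] T2.load  rd  (counter 7, T2.r 7)
[16] T2.cas  hit  (counter 8, T2.r 7)

C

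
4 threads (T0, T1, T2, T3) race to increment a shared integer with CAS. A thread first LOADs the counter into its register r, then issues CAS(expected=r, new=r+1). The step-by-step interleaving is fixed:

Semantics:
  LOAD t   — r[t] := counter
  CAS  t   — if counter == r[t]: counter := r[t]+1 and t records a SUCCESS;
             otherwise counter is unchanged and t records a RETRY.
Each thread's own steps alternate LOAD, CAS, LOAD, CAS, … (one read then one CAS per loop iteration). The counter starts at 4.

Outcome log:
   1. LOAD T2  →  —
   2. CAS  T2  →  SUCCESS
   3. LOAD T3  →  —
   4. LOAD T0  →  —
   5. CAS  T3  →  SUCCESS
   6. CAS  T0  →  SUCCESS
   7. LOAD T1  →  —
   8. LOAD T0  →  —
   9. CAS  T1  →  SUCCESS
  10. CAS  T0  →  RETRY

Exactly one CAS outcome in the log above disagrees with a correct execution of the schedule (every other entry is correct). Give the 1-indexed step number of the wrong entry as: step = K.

Correct run:
#1 T2 reads 4
#2 T2 CAS(4→5) writes; counter now 5
#3 T3 reads 5
#4 T0 reads 5
#5 T3 CAS(5→6) writes; counter now 6
#6 T0 CAS(5→6) fails; counter now 6
#7 T1 reads 6
#8 T0 reads 6
#9 T1 CAS(6→7) writes; counter now 7
#10 T0 CAS(6→7) fails; counter now 7
Log disagrees first at step 6.

step = 6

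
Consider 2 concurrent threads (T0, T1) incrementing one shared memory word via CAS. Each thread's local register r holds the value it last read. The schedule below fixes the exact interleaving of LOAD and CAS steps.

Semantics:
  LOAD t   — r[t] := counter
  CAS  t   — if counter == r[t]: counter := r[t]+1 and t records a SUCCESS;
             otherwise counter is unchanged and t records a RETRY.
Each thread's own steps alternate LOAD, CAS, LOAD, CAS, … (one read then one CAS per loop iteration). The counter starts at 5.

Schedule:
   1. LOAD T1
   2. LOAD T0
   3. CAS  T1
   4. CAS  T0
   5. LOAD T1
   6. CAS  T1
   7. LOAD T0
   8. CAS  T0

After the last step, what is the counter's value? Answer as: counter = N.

counter = 8

step 1: T1 LOAD ⇒ load; ctr=5 reg=5
step 2: T0 LOAD ⇒ load; ctr=5 reg=5
step 3: T1 CAS ⇒ ok; ctr=6 reg=5
step 4: T0 CAS ⇒ retry; ctr=6 reg=5
step 5: T1 LOAD ⇒ load; ctr=6 reg=6
step 6: T1 CAS ⇒ ok; ctr=7 reg=6
step 7: T0 LOAD ⇒ load; ctr=7 reg=7
step 8: T0 CAS ⇒ ok; ctr=8 reg=7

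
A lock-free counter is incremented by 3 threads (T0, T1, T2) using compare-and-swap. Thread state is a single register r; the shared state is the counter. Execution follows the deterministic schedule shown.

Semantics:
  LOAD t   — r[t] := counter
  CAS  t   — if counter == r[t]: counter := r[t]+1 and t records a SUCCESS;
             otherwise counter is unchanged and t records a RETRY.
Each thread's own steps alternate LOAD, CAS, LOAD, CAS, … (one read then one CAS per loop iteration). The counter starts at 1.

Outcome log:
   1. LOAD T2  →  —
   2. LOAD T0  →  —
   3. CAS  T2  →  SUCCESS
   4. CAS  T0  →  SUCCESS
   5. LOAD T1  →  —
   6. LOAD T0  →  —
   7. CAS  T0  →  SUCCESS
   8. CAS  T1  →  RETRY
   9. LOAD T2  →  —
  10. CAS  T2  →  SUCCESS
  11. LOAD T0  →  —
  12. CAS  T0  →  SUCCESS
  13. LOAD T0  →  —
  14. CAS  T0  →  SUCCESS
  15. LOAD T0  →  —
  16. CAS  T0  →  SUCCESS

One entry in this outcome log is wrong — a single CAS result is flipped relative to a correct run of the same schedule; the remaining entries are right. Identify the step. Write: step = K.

step = 4

Re-executing:
step 1: T2 LOAD ⇒ load; ctr=1 reg=1
step 2: T0 LOAD ⇒ load; ctr=1 reg=1
step 3: T2 CAS ⇒ ok; ctr=2 reg=1
step 4: T0 CAS ⇒ retry; ctr=2 reg=1
step 5: T1 LOAD ⇒ load; ctr=2 reg=2
step 6: T0 LOAD ⇒ load; ctr=2 reg=2
step 7: T0 CAS ⇒ ok; ctr=3 reg=2
step 8: T1 CAS ⇒ retry; ctr=3 reg=2
step 9: T2 LOAD ⇒ load; ctr=3 reg=3
step 10: T2 CAS ⇒ ok; ctr=4 reg=3
step 11: T0 LOAD ⇒ load; ctr=4 reg=4
step 12: T0 CAS ⇒ ok; ctr=5 reg=4
step 13: T0 LOAD ⇒ load; ctr=5 reg=5
step 14: T0 CAS ⇒ ok; ctr=6 reg=5
step 15: T0 LOAD ⇒ load; ctr=6 reg=6
step 16: T0 CAS ⇒ ok; ctr=7 reg=6
Mismatch at 4.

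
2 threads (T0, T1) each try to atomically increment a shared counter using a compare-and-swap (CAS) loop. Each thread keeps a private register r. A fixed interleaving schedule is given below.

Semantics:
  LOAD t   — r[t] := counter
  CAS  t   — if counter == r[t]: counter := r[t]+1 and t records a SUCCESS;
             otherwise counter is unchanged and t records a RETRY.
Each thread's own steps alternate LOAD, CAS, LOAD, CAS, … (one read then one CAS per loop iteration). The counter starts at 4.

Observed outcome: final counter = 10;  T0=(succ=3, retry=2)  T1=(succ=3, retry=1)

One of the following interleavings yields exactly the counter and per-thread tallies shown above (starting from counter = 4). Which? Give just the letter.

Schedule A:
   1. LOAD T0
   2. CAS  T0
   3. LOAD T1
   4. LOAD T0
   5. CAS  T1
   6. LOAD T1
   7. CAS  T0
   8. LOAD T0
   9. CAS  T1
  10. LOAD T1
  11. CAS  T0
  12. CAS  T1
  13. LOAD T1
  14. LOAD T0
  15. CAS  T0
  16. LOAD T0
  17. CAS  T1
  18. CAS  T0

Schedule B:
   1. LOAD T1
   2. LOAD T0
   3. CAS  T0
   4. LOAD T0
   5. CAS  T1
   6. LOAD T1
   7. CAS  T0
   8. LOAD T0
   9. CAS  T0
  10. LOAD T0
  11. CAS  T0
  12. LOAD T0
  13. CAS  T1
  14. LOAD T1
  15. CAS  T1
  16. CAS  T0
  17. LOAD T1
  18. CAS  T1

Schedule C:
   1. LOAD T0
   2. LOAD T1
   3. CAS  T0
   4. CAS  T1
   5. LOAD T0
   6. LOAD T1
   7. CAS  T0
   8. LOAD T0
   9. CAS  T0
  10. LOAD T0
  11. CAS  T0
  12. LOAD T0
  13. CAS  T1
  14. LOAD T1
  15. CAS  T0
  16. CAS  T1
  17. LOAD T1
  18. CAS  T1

Tracing schedule A:
   1) LOAD T0:  M=4  r_T0=4
   2) CAS  T0:  M=5  r_T0=4 ✓
   3) LOAD T1:  M=5  r_T1=5
   4) LOAD T0:  M=5  r_T0=5
   5) CAS  T1:  M=6  r_T1=5 ✓
   6) LOAD T1:  M=6  r_T1=6
   7) CAS  T0:  M=6  r_T0=5 ✗
   8) LOAD T0:  M=6  r_T0=6
   9) CAS  T1:  M=7  r_T1=6 ✓
  10) LOAD T1:  M=7  r_T1=7
  11) CAS  T0:  M=7  r_T0=6 ✗
  12) CAS  T1:  M=8  r_T1=7 ✓
  13) LOAD T1:  M=8  r_T1=8
  14) LOAD T0:  M=8  r_T0=8
  15) CAS  T0:  M=9  r_T0=8 ✓
  16) LOAD T0:  M=9  r_T0=9
  17) CAS  T1:  M=9  r_T1=8 ✗
  18) CAS  T0:  M=10  r_T0=9 ✓

A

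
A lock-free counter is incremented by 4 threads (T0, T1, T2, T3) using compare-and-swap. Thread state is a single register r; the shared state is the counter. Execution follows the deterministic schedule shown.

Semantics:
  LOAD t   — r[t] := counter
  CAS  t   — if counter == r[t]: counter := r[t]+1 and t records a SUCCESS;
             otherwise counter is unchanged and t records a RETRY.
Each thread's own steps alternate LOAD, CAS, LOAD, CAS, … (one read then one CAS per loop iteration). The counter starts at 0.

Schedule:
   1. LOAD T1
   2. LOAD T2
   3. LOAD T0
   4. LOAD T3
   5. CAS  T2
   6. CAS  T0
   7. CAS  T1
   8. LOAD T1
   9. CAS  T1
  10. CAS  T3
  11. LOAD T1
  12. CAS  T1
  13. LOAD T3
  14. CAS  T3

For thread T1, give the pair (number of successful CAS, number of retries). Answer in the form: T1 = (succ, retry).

T1 LOAD — after: cnt=0, r=0 — load
T2 LOAD — after: cnt=0, r=0 — load
T0 LOAD — after: cnt=0, r=0 — load
T3 LOAD — after: cnt=0, r=0 — load
T2 CAS — after: cnt=1, r=0 — ok
T0 CAS — after: cnt=1, r=0 — retry
T1 CAS — after: cnt=1, r=0 — retry
T1 LOAD — after: cnt=1, r=1 — load
T1 CAS — after: cnt=2, r=1 — ok
T3 CAS — after: cnt=2, r=0 — retry
T1 LOAD — after: cnt=2, r=2 — load
T1 CAS — after: cnt=3, r=2 — ok
T3 LOAD — after: cnt=3, r=3 — load
T3 CAS — after: cnt=4, r=3 — ok

T1 = (2, 1)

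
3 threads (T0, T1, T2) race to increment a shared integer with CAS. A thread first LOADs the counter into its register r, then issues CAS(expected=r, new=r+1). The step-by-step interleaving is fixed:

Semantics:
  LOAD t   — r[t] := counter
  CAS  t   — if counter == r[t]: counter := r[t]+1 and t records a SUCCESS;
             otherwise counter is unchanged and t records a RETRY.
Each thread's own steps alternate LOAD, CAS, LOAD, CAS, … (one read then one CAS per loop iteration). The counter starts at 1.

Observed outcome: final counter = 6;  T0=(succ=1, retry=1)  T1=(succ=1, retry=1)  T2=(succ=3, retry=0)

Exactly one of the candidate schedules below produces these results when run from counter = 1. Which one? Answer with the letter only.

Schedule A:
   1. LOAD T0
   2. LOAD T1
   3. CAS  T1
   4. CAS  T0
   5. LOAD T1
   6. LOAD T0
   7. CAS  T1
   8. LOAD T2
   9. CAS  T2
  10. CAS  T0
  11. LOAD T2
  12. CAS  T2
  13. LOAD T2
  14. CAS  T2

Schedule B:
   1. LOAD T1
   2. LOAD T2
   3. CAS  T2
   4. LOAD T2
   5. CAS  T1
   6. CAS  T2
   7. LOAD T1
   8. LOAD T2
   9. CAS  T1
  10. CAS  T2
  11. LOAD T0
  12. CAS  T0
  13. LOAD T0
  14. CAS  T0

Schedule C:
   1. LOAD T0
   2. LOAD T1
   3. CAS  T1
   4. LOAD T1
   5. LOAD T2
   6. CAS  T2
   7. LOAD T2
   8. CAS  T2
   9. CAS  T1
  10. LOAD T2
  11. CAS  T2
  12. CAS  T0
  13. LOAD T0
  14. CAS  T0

C

Run C:
[1] T0.load  rd  (counter 1, T0.r 1)
[2] T1.load  rd  (counter 1, T1.r 1)
[3] T1.cas  hit  (counter 2, T1.r 1)
[4] T1.load  rd  (counter 2, T1.r 2)
[5] T2.load  rd  (counter 2, T2.r 2)
[6] T2.cas  hit  (counter 3, T2.r 2)
[7] T2.load  rd  (counter 3, T2.r 3)
[8] T2.cas  hit  (counter 4, T2.r 3)
[9] T1.cas  miss  (counter 4, T1.r 2)
[10] T2.load  rd  (counter 4, T2.r 4)
[11] T2.cas  hit  (counter 5, T2.r 4)
[12] T0.cas  miss  (counter 5, T0.r 1)
[13] T0.load  rd  (counter 5, T0.r 5)
[14] T0.cas  hit  (counter 6, T0.r 5)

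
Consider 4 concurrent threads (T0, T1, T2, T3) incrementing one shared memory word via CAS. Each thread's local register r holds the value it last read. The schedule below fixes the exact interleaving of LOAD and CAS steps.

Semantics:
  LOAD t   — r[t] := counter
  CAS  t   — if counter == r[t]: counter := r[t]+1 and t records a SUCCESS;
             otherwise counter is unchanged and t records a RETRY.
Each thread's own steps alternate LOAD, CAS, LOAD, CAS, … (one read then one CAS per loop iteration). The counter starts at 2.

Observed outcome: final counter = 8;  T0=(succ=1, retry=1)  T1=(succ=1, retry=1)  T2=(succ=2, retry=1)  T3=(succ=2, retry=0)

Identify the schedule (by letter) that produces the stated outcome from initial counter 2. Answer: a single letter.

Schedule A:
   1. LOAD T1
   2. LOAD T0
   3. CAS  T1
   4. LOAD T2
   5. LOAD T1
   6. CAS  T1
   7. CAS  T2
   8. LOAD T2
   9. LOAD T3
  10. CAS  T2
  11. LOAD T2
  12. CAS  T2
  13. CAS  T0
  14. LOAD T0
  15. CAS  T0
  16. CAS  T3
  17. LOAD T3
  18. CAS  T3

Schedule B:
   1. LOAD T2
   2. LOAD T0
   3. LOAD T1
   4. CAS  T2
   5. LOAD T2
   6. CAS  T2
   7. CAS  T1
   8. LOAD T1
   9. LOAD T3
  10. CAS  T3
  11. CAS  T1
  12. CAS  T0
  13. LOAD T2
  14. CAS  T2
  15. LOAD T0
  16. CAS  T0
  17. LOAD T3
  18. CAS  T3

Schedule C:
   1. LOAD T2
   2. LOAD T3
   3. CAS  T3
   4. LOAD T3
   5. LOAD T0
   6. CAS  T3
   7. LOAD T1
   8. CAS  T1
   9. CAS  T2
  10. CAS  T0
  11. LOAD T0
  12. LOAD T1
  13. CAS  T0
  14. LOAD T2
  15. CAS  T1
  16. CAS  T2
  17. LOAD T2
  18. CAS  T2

C

Tracing schedule C:
step 1: T2 LOAD ⇒ load; ctr=2 reg=2
step 2: T3 LOAD ⇒ load; ctr=2 reg=2
step 3: T3 CAS ⇒ ok; ctr=3 reg=2
step 4: T3 LOAD ⇒ load; ctr=3 reg=3
step 5: T0 LOAD ⇒ load; ctr=3 reg=3
step 6: T3 CAS ⇒ ok; ctr=4 reg=3
step 7: T1 LOAD ⇒ load; ctr=4 reg=4
step 8: T1 CAS ⇒ ok; ctr=5 reg=4
step 9: T2 CAS ⇒ retry; ctr=5 reg=2
step 10: T0 CAS ⇒ retry; ctr=5 reg=3
step 11: T0 LOAD ⇒ load; ctr=5 reg=5
step 12: T1 LOAD ⇒ load; ctr=5 reg=5
step 13: T0 CAS ⇒ ok; ctr=6 reg=5
step 14: T2 LOAD ⇒ load; ctr=6 reg=6
step 15: T1 CAS ⇒ retry; ctr=6 reg=5
step 16: T2 CAS ⇒ ok; ctr=7 reg=6
step 17: T2 LOAD ⇒ load; ctr=7 reg=7
step 18: T2 CAS ⇒ ok; ctr=8 reg=7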